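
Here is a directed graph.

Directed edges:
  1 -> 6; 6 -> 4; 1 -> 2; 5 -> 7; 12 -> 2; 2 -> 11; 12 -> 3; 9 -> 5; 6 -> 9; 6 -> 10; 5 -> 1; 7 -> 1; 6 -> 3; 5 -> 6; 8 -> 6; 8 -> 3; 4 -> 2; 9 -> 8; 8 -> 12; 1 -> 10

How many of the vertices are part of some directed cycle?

A vertex is on a directed cycle iff it belongs to a strongly connected component of size ≥ 2 (or has a self-loop).
The vertices on cycles are {1, 5, 6, 7, 8, 9} — 6 in total.

6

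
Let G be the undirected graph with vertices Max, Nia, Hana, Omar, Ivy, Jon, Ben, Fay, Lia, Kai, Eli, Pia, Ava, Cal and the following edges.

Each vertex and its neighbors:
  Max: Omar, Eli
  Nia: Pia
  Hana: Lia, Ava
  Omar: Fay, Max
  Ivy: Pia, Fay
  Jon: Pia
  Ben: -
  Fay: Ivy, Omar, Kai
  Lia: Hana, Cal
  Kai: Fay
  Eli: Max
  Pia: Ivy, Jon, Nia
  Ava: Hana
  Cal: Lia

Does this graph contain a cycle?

No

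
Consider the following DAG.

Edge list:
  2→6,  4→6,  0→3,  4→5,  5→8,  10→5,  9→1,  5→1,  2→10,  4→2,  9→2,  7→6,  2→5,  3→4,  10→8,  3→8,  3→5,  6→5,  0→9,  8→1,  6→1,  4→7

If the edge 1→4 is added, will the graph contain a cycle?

Adding 1→4 creates a cycle iff 4 can already reach 1.
Path from 4: 4 → 6 → 1.
So 4 → … → 1 → 4 is a cycle.

Yes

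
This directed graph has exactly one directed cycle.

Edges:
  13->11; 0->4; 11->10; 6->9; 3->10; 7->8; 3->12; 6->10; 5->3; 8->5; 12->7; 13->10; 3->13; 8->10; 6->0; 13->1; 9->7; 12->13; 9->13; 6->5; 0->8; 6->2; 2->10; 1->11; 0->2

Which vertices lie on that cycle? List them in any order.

DFS with gray/black marking from 5:
5 gray
  3 gray
    13 gray
      11 gray
        10 gray
        10 black
      11 black
      1 gray
        1→11: 11 black — skip
      1 black
      13→10: 10 black — skip
    13 black
    12 gray
      7 gray
        8 gray
          8→10: 10 black — skip
          8→5: 5 is gray → back edge
Back edge closes the cycle 5 → 3 → 12 → 7 → 8 → 5; its vertices are {3, 5, 7, 8, 12}.

3, 5, 7, 8, 12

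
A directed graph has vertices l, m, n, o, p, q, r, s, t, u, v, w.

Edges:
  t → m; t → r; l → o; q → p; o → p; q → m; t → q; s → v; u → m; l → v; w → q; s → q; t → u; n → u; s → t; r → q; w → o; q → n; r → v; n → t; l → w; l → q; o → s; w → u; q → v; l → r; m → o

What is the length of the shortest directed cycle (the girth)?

3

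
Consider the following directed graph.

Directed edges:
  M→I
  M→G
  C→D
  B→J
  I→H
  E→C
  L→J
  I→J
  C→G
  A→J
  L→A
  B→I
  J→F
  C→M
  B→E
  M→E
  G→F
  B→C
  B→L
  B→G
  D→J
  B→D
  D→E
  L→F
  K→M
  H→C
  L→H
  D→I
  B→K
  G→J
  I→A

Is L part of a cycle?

L lies on a cycle iff there is a path from L back to itself.
Exploring from L, it never reaches itself; equivalently, its strongly connected component is a singleton.

No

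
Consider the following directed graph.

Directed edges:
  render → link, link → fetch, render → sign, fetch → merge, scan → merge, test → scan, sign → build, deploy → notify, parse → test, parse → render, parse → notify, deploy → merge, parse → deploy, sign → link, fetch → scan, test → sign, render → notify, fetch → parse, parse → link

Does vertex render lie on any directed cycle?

render is on a cycle iff render can reach itself via ≥1 edge.
render → link → fetch → parse → render — yes.

Yes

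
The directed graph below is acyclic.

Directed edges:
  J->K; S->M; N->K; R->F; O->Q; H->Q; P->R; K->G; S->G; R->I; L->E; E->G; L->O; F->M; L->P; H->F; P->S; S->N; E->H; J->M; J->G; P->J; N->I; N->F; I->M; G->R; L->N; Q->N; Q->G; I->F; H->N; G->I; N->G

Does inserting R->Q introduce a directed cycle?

Yes

Adding R→Q creates a cycle iff Q can already reach R.
Path from Q: Q → G → R.
So Q → … → R → Q is a cycle.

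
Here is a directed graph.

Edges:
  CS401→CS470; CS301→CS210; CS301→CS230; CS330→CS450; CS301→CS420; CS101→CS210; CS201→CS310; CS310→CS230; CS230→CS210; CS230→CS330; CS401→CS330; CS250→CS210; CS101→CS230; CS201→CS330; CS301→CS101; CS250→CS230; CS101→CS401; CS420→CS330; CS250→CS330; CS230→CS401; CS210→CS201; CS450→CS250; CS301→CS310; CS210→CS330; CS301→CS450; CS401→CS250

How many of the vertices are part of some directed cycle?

A vertex is on a directed cycle iff it belongs to a strongly connected component of size ≥ 2 (or has a self-loop).
The vertices on cycles are {CS201, CS210, CS230, CS250, CS310, CS330, CS401, CS450} — 8 in total.

8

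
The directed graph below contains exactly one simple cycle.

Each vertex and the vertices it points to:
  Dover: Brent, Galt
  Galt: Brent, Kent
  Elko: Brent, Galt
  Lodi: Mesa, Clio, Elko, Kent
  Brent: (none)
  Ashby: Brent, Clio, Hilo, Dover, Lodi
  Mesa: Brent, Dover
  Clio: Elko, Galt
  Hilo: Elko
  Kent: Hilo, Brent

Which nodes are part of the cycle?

Elko, Galt, Hilo, Kent

DFS with gray/black marking from Kent:
Kent gray
  Hilo gray
    Elko gray
      Brent gray
      Brent black
      Galt gray
        Galt→Brent: Brent black — skip
        Galt→Kent: Kent is gray → back edge
Back edge closes the cycle Kent → Hilo → Elko → Galt → Kent; its vertices are {Elko, Galt, Hilo, Kent}.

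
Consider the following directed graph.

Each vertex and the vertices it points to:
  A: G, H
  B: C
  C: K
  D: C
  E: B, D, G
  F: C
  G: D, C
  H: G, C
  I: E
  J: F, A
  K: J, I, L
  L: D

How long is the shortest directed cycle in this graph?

4

For each vertex v, BFS finds the shortest path from v back to v.
The shortest such closed walk is K → L → D → C → K, length 4.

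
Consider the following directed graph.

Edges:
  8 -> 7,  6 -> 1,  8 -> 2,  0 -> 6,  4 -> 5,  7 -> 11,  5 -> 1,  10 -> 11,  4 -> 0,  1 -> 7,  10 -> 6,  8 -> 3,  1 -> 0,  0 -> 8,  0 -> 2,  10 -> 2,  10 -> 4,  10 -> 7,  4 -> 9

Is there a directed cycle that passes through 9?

9 lies on a cycle iff there is a path from 9 back to itself.
Exploring from 9, it never reaches itself; equivalently, its strongly connected component is a singleton.

No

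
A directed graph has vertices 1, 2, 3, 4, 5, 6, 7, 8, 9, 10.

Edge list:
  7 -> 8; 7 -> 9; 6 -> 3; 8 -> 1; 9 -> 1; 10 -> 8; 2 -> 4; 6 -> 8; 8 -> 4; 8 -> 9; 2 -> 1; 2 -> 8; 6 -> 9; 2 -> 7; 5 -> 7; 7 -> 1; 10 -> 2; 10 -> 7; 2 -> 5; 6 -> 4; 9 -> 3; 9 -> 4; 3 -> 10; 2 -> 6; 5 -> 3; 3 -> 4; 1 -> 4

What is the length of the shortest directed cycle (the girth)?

4

For each vertex v, BFS finds the shortest path from v back to v.
The shortest such closed walk is 10 → 8 → 9 → 3 → 10, length 4.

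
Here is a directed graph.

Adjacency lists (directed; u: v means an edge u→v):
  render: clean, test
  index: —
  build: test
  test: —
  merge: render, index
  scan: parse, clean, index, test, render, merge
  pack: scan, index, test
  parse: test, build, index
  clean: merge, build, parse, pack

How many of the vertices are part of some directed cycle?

A vertex is on a directed cycle iff it belongs to a strongly connected component of size ≥ 2 (or has a self-loop).
The vertices on cycles are {pack, scan, clean, merge, render} — 5 in total.

5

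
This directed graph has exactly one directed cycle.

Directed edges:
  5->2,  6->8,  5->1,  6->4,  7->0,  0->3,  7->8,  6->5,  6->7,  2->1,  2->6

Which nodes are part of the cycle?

2, 5, 6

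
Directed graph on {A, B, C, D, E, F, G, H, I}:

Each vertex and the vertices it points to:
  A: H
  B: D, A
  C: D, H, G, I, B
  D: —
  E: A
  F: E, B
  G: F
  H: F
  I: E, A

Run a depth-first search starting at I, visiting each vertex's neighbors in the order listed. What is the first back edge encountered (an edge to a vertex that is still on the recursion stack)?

F->E

DFS from I (visiting each vertex's neighbors in the order listed); mark gray on enter, black on exit:
I gray
  E gray
    A gray
      H gray
        F gray
          F→E: E is gray → back edge
First back edge: F → E.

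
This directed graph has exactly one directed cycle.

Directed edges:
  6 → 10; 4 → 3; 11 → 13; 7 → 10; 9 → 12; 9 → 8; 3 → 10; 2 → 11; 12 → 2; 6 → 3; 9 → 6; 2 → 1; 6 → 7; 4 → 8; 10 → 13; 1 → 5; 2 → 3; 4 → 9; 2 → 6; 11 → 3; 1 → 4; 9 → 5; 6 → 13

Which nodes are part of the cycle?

1, 2, 4, 9, 12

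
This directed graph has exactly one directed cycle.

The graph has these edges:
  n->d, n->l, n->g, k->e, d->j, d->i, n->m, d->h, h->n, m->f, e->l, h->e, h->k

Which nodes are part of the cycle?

DFS with gray/black marking from d:
d gray
  i gray
  i black
  h gray
    k gray
      e gray
        l gray
        l black
      e black
    k black
    n gray
      n→d: d is gray → back edge
Back edge closes the cycle d → h → n → d; its vertices are {d, h, n}.

d, h, n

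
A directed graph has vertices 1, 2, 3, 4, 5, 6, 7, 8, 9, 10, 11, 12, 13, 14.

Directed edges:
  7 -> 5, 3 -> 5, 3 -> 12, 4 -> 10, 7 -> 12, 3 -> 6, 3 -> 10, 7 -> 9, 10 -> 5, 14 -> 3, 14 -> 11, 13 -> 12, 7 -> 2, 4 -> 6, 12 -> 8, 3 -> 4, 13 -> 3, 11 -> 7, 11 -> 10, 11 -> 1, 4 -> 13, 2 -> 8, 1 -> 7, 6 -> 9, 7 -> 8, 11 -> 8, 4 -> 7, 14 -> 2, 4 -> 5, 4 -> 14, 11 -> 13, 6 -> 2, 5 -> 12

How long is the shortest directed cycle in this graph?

For each vertex v, BFS finds the shortest path from v back to v.
The shortest such closed walk is 3 → 4 → 13 → 3, length 3.

3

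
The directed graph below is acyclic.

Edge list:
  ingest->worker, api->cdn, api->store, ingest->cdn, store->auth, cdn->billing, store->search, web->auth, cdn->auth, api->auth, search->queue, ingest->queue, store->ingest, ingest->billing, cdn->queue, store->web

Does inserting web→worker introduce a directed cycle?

Adding web→worker creates a cycle iff worker can already reach web.
Explore from worker: no path reaches web. The graph stays acyclic.

No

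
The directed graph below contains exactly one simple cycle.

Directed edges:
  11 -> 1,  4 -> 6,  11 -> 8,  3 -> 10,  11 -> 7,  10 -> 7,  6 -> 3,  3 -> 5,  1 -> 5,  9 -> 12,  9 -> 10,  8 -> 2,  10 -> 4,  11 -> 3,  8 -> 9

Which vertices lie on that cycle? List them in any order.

3, 4, 6, 10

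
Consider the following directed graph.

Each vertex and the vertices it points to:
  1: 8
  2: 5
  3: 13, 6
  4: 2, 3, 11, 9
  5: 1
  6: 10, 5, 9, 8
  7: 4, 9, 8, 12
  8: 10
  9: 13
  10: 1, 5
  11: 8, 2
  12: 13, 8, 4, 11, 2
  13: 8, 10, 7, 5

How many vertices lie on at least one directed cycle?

11

A vertex is on a directed cycle iff it belongs to a strongly connected component of size ≥ 2 (or has a self-loop).
The vertices on cycles are {1, 3, 4, 5, 6, 7, 8, 9, 10, 12, 13} — 11 in total.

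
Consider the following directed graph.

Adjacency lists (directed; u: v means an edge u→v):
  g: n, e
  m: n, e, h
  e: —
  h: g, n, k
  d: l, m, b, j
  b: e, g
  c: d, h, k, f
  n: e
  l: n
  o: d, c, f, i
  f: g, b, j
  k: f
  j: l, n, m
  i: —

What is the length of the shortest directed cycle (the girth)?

5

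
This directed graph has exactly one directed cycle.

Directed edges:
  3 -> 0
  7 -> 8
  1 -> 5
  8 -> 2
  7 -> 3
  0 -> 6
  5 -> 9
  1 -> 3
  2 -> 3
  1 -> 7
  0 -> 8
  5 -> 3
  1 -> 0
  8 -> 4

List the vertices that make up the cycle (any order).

DFS with gray/black marking from 0:
0 gray
  8 gray
    4 gray
    4 black
    2 gray
      3 gray
        3→0: 0 is gray → back edge
Back edge closes the cycle 0 → 8 → 2 → 3 → 0; its vertices are {0, 2, 3, 8}.

0, 2, 3, 8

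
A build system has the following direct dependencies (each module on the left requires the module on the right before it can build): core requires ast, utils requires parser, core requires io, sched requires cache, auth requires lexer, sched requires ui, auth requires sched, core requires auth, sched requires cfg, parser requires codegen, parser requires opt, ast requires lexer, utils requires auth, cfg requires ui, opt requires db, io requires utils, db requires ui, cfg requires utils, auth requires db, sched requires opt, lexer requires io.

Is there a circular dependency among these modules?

Yes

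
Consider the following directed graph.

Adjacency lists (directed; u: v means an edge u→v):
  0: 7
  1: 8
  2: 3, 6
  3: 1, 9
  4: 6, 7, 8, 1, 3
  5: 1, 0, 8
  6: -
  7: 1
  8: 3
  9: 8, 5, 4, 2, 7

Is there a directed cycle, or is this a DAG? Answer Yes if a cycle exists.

DFS with white/gray/black marking, starting from 9:
9 gray
  8 gray
    3 gray
      1 gray
        1→8: 8 is gray → back edge
Back edge found, so a cycle exists: 8 → 3 → 1 → 8.

Yes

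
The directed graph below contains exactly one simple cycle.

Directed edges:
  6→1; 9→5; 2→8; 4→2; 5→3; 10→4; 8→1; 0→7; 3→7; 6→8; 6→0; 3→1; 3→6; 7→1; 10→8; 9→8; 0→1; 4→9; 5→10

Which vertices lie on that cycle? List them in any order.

DFS with gray/black marking from 5:
5 gray
  10 gray
    8 gray
      1 gray
      1 black
    8 black
    4 gray
      9 gray
        9→5: 5 is gray → back edge
Back edge closes the cycle 5 → 10 → 4 → 9 → 5; its vertices are {4, 5, 9, 10}.

4, 5, 9, 10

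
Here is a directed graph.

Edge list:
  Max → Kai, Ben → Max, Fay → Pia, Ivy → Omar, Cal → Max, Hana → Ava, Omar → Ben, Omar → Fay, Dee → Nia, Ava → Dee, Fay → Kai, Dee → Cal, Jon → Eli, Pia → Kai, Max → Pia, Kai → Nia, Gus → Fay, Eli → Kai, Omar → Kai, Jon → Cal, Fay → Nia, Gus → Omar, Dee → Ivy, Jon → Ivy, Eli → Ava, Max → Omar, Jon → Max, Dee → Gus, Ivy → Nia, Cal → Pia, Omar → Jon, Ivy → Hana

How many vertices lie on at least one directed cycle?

11

A vertex is on a directed cycle iff it belongs to a strongly connected component of size ≥ 2 (or has a self-loop).
The vertices on cycles are {Ava, Ben, Cal, Dee, Eli, Gus, Ivy, Jon, Max, Hana, Omar} — 11 in total.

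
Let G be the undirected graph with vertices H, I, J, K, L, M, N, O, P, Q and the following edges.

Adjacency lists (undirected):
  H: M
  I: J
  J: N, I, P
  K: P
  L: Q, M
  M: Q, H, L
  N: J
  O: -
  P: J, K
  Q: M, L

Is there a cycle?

DFS, tracking each vertex's parent; an edge to a visited non-parent vertex closes a cycle.
Start from I:
visit I (parent –)
  visit J (parent I)
    visit N (parent J)
      N–J: parent, skip
    J–I: parent, skip
    visit P (parent J)
      P–J: parent, skip
      visit K (parent P)
        K–P: parent, skip
visit H (parent –)
  visit M (parent H)
    visit Q (parent M)
      Q–M: parent, skip
      visit L (parent Q)
        L–Q: parent, skip
        L–M: M visited and ≠ parent → cycle
Cycle: M – Q – L – M.

Yes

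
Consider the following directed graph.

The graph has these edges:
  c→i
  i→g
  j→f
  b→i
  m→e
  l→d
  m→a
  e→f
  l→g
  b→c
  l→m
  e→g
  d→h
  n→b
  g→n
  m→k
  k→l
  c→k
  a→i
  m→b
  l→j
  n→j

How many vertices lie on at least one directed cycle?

10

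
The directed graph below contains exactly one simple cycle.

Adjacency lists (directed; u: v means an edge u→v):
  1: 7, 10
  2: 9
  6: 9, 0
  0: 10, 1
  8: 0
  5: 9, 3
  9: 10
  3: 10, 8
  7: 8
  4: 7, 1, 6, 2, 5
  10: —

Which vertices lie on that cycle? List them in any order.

0, 1, 7, 8

DFS with gray/black marking from 7:
7 gray
  8 gray
    0 gray
      10 gray
      10 black
      1 gray
        1→7: 7 is gray → back edge
Back edge closes the cycle 7 → 8 → 0 → 1 → 7; its vertices are {0, 1, 7, 8}.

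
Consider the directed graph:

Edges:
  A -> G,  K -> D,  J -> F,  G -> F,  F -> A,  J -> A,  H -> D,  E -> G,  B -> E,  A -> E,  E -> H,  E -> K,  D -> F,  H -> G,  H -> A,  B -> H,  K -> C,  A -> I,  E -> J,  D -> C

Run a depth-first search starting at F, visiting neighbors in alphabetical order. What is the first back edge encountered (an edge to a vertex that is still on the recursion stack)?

G→F

DFS from F (visiting neighbors in alphabetical order); mark gray on enter, black on exit:
F gray
  A gray
    E gray
      G gray
        G→F: F is gray → back edge
First back edge: G → F.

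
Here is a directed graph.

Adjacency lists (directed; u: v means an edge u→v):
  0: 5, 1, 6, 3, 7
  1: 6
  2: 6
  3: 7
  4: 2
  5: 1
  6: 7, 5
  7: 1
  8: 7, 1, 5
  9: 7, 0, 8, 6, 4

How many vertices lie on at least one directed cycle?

4

A vertex is on a directed cycle iff it belongs to a strongly connected component of size ≥ 2 (or has a self-loop).
The vertices on cycles are {1, 5, 6, 7} — 4 in total.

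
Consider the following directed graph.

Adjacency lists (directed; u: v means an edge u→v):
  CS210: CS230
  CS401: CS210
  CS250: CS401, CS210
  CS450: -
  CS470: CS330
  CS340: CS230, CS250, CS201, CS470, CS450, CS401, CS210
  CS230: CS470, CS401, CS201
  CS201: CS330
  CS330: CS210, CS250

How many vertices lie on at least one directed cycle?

A vertex is on a directed cycle iff it belongs to a strongly connected component of size ≥ 2 (or has a self-loop).
The vertices on cycles are {CS201, CS210, CS230, CS250, CS330, CS401, CS470} — 7 in total.

7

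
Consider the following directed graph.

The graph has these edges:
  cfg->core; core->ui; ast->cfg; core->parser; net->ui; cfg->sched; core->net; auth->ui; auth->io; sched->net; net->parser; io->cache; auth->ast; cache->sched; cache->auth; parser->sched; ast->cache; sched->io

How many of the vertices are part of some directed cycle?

9

A vertex is on a directed cycle iff it belongs to a strongly connected component of size ≥ 2 (or has a self-loop).
The vertices on cycles are {io, ast, cfg, net, auth, core, cache, sched, parser} — 9 in total.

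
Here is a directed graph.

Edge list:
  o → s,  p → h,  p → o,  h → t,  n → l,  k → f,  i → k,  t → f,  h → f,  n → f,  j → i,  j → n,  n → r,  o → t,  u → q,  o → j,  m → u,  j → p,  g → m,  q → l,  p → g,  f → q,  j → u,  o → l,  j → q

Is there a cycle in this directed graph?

DFS with white/gray/black marking, starting from j:
j gray
  u gray
    q gray
      l gray
      l black
    q black
  u black
  j→q: q black — skip
  p gray
    o gray
      s gray
      s black
      o→j: j is gray → back edge
Back edge found, so a cycle exists: j → p → o → j.

Yes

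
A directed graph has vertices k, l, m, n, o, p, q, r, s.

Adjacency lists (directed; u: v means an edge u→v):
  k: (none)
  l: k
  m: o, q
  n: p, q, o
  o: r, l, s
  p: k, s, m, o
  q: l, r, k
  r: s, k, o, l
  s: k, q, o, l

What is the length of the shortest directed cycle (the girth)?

2

For each vertex v, BFS finds the shortest path from v back to v.
The shortest such closed walk is o → s → o, length 2.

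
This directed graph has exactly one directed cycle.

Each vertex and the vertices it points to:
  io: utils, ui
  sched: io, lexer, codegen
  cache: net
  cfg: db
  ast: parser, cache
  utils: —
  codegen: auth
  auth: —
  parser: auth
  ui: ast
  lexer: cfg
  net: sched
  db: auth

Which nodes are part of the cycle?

DFS with gray/black marking from ast:
ast gray
  parser gray
    auth gray
    auth black
  parser black
  cache gray
    net gray
      sched gray
        io gray
          utils gray
          utils black
          ui gray
            ui→ast: ast is gray → back edge
Back edge closes the cycle ast → cache → net → sched → io → ui → ast; its vertices are {io, ui, ast, net, cache, sched}.

io, ui, ast, net, cache, sched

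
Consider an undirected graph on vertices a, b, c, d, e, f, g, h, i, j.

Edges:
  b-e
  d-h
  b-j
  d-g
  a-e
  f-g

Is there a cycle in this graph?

No

DFS, tracking each vertex's parent; an edge to a visited non-parent vertex closes a cycle.
Start from h:
visit h (parent –)
  visit d (parent h)
    d–h: parent, skip
    visit g (parent d)
      g–d: parent, skip
      visit f (parent g)
        f–g: parent, skip
visit a (parent –)
  visit e (parent a)
    visit b (parent e)
      b–e: parent, skip
      visit j (parent b)
        j–b: parent, skip
    e–a: parent, skip
visit c (parent –)
visit i (parent –)
No non-parent visited neighbor found — the graph is a forest.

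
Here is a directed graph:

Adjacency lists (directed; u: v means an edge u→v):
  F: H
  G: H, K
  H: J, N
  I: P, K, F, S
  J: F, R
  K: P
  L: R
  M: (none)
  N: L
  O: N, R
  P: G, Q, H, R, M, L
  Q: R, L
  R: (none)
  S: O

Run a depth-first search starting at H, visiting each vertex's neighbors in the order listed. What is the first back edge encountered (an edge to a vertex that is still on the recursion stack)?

DFS from H (visiting each vertex's neighbors in the order listed); mark gray on enter, black on exit:
H gray
  J gray
    F gray
      F→H: H is gray → back edge
First back edge: F → H.

F→H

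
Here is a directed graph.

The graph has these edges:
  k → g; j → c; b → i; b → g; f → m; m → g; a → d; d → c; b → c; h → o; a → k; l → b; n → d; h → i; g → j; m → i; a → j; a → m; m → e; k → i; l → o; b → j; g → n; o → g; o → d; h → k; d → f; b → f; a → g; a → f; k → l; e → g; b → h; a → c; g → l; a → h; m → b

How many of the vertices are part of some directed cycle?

11

A vertex is on a directed cycle iff it belongs to a strongly connected component of size ≥ 2 (or has a self-loop).
The vertices on cycles are {b, d, e, f, g, h, k, l, m, n, o} — 11 in total.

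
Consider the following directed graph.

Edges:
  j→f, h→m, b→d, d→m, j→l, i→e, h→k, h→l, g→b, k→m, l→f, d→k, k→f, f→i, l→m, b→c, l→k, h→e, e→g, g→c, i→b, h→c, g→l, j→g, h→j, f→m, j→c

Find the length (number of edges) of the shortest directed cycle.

For each vertex v, BFS finds the shortest path from v back to v.
The shortest such closed walk is f → i → e → g → l → f, length 5.

5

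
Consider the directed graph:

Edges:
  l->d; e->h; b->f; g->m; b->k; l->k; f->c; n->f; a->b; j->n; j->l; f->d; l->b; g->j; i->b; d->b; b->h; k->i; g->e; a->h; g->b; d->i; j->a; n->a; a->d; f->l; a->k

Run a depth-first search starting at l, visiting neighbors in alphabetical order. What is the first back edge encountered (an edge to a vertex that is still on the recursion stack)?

DFS from l (visiting neighbors in alphabetical order); mark gray on enter, black on exit:
l gray
  b gray
    f gray
      c gray
      c black
      d gray
        d→b: b is gray → back edge
First back edge: d → b.

d->b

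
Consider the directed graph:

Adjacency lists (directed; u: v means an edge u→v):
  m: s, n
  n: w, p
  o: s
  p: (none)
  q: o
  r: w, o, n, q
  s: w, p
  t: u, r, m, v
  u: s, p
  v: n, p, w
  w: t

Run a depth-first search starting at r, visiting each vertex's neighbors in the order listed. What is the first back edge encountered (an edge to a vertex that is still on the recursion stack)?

s->w

DFS from r (visiting each vertex's neighbors in the order listed); mark gray on enter, black on exit:
r gray
  w gray
    t gray
      u gray
        s gray
          s→w: w is gray → back edge
First back edge: s → w.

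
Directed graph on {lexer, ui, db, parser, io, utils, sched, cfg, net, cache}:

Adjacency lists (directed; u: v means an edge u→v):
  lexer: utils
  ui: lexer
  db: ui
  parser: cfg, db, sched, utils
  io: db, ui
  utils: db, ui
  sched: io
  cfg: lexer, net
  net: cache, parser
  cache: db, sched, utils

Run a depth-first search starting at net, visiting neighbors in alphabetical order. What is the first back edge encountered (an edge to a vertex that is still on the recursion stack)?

utils->db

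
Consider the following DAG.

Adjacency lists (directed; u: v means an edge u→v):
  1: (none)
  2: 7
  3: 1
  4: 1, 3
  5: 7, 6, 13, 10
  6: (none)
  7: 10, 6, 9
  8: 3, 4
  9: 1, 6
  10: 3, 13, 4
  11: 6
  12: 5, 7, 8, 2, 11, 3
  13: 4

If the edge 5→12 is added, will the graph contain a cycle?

Adding 5→12 creates a cycle iff 12 can already reach 5.
Path from 12: 12 → 5.
So 12 → … → 5 → 12 is a cycle.

Yes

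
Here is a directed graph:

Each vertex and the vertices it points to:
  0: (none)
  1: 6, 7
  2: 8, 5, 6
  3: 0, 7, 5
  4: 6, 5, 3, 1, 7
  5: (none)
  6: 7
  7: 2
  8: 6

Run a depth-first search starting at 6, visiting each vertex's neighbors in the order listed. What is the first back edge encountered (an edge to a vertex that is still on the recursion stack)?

DFS from 6 (visiting each vertex's neighbors in the order listed); mark gray on enter, black on exit:
6 gray
  7 gray
    2 gray
      8 gray
        8→6: 6 is gray → back edge
First back edge: 8 → 6.

8→6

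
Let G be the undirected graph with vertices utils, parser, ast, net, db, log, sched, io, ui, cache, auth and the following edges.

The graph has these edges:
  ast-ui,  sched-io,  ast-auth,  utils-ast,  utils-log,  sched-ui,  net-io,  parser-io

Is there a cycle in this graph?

DFS, tracking each vertex's parent; an edge to a visited non-parent vertex closes a cycle.
Start from cache:
visit cache (parent –)
visit utils (parent –)
  visit ast (parent utils)
    visit ui (parent ast)
      ui–ast: parent, skip
      visit sched (parent ui)
        sched–ui: parent, skip
        visit io (parent sched)
          visit parser (parent io)
            parser–io: parent, skip
          io–sched: parent, skip
          visit net (parent io)
            net–io: parent, skip
    ast–utils: parent, skip
    visit auth (parent ast)
      auth–ast: parent, skip
  visit log (parent utils)
    log–utils: parent, skip
visit db (parent –)
No non-parent visited neighbor found — the graph is a forest.

No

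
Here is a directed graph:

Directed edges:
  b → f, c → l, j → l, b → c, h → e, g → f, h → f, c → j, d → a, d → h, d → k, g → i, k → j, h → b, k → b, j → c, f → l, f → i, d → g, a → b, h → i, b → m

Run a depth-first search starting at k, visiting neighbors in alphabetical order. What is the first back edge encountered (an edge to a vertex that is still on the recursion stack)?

DFS from k (visiting neighbors in alphabetical order); mark gray on enter, black on exit:
k gray
  b gray
    c gray
      j gray
        j→c: c is gray → back edge
First back edge: j → c.

j->c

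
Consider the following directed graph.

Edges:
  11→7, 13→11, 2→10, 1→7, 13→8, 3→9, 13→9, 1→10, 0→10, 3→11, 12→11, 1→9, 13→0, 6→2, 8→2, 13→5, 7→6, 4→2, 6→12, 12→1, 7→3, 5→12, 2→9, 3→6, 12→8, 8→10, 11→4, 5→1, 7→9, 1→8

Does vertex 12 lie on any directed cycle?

Yes

12 is on a cycle iff 12 can reach itself via ≥1 edge.
12 → 11 → 7 → 6 → 12 — yes.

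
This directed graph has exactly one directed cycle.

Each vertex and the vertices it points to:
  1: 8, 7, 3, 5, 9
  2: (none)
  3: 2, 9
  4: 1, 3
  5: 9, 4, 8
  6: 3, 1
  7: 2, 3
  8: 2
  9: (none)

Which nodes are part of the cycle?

1, 4, 5

DFS with gray/black marking from 1:
1 gray
  8 gray
    2 gray
    2 black
  8 black
  7 gray
    7→2: 2 black — skip
    3 gray
      3→2: 2 black — skip
      9 gray
      9 black
    3 black
  7 black
  1→3: 3 black — skip
  5 gray
    5→9: 9 black — skip
    4 gray
      4→1: 1 is gray → back edge
Back edge closes the cycle 1 → 5 → 4 → 1; its vertices are {1, 4, 5}.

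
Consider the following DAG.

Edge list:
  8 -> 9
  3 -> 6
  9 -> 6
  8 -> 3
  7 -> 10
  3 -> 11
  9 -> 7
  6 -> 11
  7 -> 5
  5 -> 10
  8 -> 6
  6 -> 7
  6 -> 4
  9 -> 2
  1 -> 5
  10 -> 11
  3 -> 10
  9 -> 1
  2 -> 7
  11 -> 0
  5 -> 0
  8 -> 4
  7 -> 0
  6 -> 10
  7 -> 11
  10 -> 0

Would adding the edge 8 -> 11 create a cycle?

Adding 8→11 creates a cycle iff 11 can already reach 8.
Explore from 11: no path reaches 8. The graph stays acyclic.

No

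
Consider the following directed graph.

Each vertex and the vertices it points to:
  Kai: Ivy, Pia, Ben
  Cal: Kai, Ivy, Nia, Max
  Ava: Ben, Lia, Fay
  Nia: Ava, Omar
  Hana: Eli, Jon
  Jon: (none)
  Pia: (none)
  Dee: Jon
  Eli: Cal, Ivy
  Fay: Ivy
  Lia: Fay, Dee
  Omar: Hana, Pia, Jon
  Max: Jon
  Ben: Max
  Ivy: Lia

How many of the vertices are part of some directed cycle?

A vertex is on a directed cycle iff it belongs to a strongly connected component of size ≥ 2 (or has a self-loop).
The vertices on cycles are {Cal, Eli, Fay, Ivy, Lia, Nia, Hana, Omar} — 8 in total.

8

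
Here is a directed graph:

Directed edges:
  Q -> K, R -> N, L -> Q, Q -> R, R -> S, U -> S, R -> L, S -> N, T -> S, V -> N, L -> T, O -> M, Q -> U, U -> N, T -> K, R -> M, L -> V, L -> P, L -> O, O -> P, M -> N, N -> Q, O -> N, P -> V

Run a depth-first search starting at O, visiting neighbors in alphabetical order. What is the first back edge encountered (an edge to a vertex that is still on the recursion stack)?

DFS from O (visiting neighbors in alphabetical order); mark gray on enter, black on exit:
O gray
  M gray
    N gray
      Q gray
        K gray
        K black
        R gray
          L gray
            L→O: O is gray → back edge
First back edge: L → O.

L→O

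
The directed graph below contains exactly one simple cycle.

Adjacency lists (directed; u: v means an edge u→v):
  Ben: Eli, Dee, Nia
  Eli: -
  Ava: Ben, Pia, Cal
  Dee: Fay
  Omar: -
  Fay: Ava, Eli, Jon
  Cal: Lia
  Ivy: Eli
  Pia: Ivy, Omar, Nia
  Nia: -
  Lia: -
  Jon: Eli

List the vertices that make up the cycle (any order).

Ava, Ben, Dee, Fay

DFS with gray/black marking from Fay:
Fay gray
  Ava gray
    Ben gray
      Eli gray
      Eli black
      Dee gray
        Dee→Fay: Fay is gray → back edge
Back edge closes the cycle Fay → Ava → Ben → Dee → Fay; its vertices are {Ava, Ben, Dee, Fay}.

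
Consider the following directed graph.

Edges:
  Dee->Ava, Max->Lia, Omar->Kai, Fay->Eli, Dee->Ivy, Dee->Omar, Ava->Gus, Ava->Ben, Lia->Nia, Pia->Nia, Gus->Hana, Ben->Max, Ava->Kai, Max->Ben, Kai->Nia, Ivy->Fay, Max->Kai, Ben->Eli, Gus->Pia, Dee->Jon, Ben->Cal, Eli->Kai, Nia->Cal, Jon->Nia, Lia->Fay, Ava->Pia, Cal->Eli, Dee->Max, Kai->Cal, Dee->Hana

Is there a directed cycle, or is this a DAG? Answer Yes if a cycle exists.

Yes

DFS with white/gray/black marking, starting from Max:
Max gray
  Ben gray
    Eli gray
      Kai gray
        Cal gray
          Cal→Eli: Eli is gray → back edge
Back edge found, so a cycle exists: Eli → Kai → Cal → Eli.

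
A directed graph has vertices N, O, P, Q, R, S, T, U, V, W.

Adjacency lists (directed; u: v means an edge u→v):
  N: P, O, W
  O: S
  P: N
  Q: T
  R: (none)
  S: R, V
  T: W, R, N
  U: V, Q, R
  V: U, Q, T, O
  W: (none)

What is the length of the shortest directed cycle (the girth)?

2

For each vertex v, BFS finds the shortest path from v back to v.
The shortest such closed walk is P → N → P, length 2.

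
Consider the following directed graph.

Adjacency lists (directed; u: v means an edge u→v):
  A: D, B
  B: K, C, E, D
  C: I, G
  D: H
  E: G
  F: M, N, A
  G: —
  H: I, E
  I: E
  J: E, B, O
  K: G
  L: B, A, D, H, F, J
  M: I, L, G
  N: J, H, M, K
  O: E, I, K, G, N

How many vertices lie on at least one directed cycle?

A vertex is on a directed cycle iff it belongs to a strongly connected component of size ≥ 2 (or has a self-loop).
The vertices on cycles are {F, J, L, M, N, O} — 6 in total.

6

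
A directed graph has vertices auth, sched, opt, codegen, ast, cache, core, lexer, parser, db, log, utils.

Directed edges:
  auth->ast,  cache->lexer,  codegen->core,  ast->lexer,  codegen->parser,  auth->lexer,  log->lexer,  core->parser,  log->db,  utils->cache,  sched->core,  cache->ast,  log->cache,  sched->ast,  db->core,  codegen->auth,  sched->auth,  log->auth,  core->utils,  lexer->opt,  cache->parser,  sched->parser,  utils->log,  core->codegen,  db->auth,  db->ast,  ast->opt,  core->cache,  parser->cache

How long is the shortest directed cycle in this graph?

For each vertex v, BFS finds the shortest path from v back to v.
The shortest such closed walk is core → codegen → core, length 2.

2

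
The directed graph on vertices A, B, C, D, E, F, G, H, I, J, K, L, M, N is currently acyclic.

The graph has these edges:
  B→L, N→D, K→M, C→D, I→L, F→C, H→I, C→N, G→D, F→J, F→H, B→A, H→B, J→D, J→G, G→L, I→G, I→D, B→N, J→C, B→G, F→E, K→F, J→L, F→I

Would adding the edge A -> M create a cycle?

Adding A→M creates a cycle iff M can already reach A.
Explore from M: no path reaches A. The graph stays acyclic.

No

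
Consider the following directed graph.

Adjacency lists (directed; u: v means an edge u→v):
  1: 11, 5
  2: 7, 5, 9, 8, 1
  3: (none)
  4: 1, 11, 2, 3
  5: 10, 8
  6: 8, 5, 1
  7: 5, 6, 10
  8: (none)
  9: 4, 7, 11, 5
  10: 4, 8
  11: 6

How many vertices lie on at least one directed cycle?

A vertex is on a directed cycle iff it belongs to a strongly connected component of size ≥ 2 (or has a self-loop).
The vertices on cycles are {1, 2, 4, 5, 6, 7, 9, 10, 11} — 9 in total.

9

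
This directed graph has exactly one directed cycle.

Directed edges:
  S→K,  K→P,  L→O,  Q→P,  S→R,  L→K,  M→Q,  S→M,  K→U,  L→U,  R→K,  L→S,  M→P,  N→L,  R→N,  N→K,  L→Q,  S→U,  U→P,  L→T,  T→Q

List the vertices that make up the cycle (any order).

L, N, R, S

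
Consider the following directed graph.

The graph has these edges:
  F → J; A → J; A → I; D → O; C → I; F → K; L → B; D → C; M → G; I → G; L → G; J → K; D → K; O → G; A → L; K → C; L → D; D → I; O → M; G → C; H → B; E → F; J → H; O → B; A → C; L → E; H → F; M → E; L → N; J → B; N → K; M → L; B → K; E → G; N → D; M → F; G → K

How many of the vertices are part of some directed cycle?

A vertex is on a directed cycle iff it belongs to a strongly connected component of size ≥ 2 (or has a self-loop).
The vertices on cycles are {C, D, F, G, H, I, J, K, L, M, N, O} — 12 in total.

12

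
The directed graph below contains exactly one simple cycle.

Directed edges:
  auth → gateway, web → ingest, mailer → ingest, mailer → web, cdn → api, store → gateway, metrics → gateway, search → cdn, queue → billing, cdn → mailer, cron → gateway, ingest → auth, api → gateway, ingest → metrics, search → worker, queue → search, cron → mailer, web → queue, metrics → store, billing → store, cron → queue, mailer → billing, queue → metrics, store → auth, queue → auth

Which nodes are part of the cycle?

cdn, web, queue, mailer, search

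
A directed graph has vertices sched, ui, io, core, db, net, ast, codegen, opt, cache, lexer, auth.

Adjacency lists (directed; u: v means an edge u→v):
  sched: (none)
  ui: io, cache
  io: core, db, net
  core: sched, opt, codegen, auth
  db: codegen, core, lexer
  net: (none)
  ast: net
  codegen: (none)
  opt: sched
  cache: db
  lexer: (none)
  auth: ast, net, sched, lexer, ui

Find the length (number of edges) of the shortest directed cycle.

For each vertex v, BFS finds the shortest path from v back to v.
The shortest such closed walk is core → auth → ui → io → core, length 4.

4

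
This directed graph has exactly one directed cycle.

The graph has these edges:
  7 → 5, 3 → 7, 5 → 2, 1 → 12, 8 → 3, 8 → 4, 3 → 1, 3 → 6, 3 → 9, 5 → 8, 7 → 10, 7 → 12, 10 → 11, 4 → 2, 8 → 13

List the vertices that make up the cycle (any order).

DFS with gray/black marking from 3:
3 gray
  7 gray
    10 gray
      11 gray
      11 black
    10 black
    12 gray
    12 black
    5 gray
      8 gray
        4 gray
          2 gray
          2 black
        4 black
        13 gray
        13 black
        8→3: 3 is gray → back edge
Back edge closes the cycle 3 → 7 → 5 → 8 → 3; its vertices are {3, 5, 7, 8}.

3, 5, 7, 8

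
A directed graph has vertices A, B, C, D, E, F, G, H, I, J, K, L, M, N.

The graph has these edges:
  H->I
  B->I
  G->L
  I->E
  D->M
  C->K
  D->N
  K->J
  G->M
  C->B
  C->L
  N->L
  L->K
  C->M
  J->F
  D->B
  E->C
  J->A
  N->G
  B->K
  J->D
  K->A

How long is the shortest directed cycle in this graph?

4

For each vertex v, BFS finds the shortest path from v back to v.
The shortest such closed walk is I → E → C → B → I, length 4.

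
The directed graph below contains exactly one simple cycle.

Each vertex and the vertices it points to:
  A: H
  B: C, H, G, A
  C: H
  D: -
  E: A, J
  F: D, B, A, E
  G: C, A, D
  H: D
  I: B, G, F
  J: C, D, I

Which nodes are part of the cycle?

E, F, I, J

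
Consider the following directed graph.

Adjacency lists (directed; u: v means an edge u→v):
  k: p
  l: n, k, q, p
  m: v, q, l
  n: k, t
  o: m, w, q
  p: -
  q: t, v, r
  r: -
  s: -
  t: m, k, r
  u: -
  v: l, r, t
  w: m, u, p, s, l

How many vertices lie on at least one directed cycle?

A vertex is on a directed cycle iff it belongs to a strongly connected component of size ≥ 2 (or has a self-loop).
The vertices on cycles are {l, m, n, q, t, v} — 6 in total.

6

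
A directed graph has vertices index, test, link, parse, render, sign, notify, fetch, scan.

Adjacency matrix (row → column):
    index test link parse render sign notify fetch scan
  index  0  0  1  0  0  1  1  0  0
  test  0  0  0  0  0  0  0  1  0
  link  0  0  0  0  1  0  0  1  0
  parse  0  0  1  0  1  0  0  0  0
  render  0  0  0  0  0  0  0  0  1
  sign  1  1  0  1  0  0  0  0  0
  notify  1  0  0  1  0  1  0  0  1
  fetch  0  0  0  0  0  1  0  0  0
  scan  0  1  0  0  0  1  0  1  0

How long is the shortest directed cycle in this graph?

2

For each vertex v, BFS finds the shortest path from v back to v.
The shortest such closed walk is notify → index → notify, length 2.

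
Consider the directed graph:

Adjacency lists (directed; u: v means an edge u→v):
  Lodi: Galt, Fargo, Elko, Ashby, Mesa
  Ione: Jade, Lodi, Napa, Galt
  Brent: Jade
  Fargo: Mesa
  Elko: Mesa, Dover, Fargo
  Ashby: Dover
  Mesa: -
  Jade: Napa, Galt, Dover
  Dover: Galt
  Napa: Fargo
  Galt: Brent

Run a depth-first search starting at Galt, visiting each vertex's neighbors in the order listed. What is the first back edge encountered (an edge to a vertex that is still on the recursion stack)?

DFS from Galt (visiting each vertex's neighbors in the order listed); mark gray on enter, black on exit:
Galt gray
  Brent gray
    Jade gray
      Napa gray
        Fargo gray
          Mesa gray
          Mesa black
        Fargo black
      Napa black
      Jade→Galt: Galt is gray → back edge
First back edge: Jade → Galt.

Jade→Galt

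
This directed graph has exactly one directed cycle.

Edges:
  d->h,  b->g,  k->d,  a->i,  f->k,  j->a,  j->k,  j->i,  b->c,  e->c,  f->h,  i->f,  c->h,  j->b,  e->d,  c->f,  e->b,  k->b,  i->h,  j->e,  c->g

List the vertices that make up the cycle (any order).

b, c, f, k

DFS with gray/black marking from k:
k gray
  d gray
    h gray
    h black
  d black
  b gray
    c gray
      f gray
        f→h: h black — skip
        f→k: k is gray → back edge
Back edge closes the cycle k → b → c → f → k; its vertices are {b, c, f, k}.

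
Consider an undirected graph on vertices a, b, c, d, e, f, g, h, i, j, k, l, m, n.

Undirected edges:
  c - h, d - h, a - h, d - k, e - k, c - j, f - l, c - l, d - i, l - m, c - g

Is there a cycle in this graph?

No

DFS, tracking each vertex's parent; an edge to a visited non-parent vertex closes a cycle.
Start from k:
visit k (parent –)
  visit d (parent k)
    visit i (parent d)
      i–d: parent, skip
    visit h (parent d)
      h–d: parent, skip
      visit c (parent h)
        visit l (parent c)
          visit f (parent l)
            f–l: parent, skip
          visit m (parent l)
            m–l: parent, skip
          l–c: parent, skip
        visit j (parent c)
          j–c: parent, skip
        c–h: parent, skip
        visit g (parent c)
          g–c: parent, skip
      visit a (parent h)
        a–h: parent, skip
    d–k: parent, skip
  visit e (parent k)
    e–k: parent, skip
visit b (parent –)
visit n (parent –)
No non-parent visited neighbor found — the graph is a forest.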